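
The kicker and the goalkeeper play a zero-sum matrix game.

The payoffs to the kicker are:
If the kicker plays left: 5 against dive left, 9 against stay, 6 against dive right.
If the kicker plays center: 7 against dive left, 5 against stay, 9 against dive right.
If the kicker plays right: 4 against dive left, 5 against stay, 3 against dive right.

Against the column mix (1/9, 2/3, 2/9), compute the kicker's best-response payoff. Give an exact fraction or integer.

left: (5)·(1/9) + (9)·(2/3) + (6)·(2/9) = 71/9.
center: (7)·(1/9) + (5)·(2/3) + (9)·(2/9) = 55/9.
right: (4)·(1/9) + (5)·(2/3) + (3)·(2/9) = 40/9.
The best pure response is left with expected payoff 71/9.

71/9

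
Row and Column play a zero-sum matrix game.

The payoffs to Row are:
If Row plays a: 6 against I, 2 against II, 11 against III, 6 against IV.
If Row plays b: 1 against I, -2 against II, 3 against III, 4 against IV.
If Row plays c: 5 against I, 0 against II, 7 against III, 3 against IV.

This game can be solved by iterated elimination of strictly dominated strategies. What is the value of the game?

Row b is strictly dominated by row a (6>1, 2>-2, 11>3, 6>4); eliminate b.
Column IV is strictly dominated by II for Column (2<6, 0<3); eliminate IV.
Row c is strictly dominated by row a (6>5, 2>0, 11>7); eliminate c.
Column I is strictly dominated by II for Column (2<6); eliminate I.
Column III is strictly dominated by II for Column (2<11); eliminate III.
Only (a, II) remains, with payoff 2.

2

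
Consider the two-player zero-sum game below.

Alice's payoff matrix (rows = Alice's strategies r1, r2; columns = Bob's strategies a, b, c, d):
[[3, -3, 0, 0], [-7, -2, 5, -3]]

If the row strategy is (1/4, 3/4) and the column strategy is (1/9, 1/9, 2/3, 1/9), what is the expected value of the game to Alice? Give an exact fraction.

3/2

Against (1/9, 1/9, 2/3, 1/9), each row's expected payoff is r1: 0; r2: 2.
Taking the (1/4, 3/4)-weighted average: (1/4)·(0) + (3/4)·(2) = 3/2.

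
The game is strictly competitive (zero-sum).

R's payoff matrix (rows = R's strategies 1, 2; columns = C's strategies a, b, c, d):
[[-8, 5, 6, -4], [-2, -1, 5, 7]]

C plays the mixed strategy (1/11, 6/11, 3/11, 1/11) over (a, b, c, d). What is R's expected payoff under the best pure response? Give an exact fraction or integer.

1: (-8)·(1/11) + (5)·(6/11) + (6)·(3/11) + (-4)·(1/11) = 36/11.
2: (-2)·(1/11) + (-1)·(6/11) + (5)·(3/11) + (7)·(1/11) = 14/11.
The best pure response is 1 with expected payoff 36/11.

36/11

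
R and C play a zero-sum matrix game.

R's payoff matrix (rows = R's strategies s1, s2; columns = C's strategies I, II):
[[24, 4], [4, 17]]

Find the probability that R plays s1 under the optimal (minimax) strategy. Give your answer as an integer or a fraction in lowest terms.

Row minima are 4 and 4, so R's maximin is 4; column maxima are 24 and 17, so C's minimax is 17. These differ, so the equilibrium is in mixed strategies.
Let R play s1 with probability p. C is indifferent when 24p + 4(1−p) = 4p + 17(1−p), giving p = 13/33.

13/33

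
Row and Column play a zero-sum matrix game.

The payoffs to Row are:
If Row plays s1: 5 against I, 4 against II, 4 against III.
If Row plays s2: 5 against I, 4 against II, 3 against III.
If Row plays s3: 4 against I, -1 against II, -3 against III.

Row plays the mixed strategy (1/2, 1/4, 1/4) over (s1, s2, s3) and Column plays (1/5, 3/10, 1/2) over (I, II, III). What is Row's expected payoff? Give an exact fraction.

111/40

Against (1/5, 3/10, 1/2), each row's expected payoff is s1: 21/5; s2: 37/10; s3: -1.
Taking the (1/2, 1/4, 1/4)-weighted average: (1/2)·(21/5) + (1/4)·(37/10) + (1/4)·(-1) = 111/40.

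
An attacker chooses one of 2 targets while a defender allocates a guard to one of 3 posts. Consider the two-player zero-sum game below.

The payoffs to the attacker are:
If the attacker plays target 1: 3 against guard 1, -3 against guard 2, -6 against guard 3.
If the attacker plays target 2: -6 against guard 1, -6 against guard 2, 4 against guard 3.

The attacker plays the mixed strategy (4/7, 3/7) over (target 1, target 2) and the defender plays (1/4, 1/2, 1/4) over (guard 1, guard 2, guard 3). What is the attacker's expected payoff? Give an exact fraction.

Against (1/4, 1/2, 1/4), each row's expected payoff is target 1: -9/4; target 2: -7/2.
Taking the (4/7, 3/7)-weighted average: (4/7)·(-9/4) + (3/7)·(-7/2) = -39/14.

-39/14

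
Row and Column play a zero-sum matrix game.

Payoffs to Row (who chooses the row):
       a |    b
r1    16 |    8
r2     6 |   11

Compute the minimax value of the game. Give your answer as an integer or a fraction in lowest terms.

Row minima are 8 and 6, so Row's maximin is 8; column maxima are 16 and 11, so Column's minimax is 11. These differ, so the equilibrium is in mixed strategies.
Let Row play r1 with probability p. Column is indifferent when 16p + 6(1−p) = 8p + 11(1−p), giving p = 5/13.
Let Column play a with probability q. Row is indifferent when 16q + 8(1−q) = 6q + 11(1−q), giving q = 3/13.
The value is 16·(3/13) + (8)·(10/13) = 128/13.

128/13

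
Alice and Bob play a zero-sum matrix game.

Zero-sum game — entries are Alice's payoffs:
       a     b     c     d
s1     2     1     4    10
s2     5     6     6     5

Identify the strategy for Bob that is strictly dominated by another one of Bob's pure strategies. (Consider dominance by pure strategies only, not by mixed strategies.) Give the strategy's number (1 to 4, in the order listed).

Bob prefers columns that give Alice less. Compare c with a: 2 < 4, 5 < 6.
So a strictly dominates c for Bob; c is strictly dominated.

3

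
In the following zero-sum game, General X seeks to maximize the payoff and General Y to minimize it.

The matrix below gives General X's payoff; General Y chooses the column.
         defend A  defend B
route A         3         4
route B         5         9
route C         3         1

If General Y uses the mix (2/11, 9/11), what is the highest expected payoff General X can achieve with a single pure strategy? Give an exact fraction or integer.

route A: (3)·(2/11) + (4)·(9/11) = 42/11.
route B: (5)·(2/11) + (9)·(9/11) = 91/11.
route C: (3)·(2/11) + (1)·(9/11) = 15/11.
The best pure response is route B with expected payoff 91/11.

91/11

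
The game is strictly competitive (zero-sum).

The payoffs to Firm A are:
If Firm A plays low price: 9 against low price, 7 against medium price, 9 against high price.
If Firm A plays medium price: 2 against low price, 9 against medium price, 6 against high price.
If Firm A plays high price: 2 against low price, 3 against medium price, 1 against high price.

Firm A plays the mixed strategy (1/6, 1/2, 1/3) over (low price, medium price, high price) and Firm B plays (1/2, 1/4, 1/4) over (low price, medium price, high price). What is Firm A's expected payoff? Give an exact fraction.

Against (1/2, 1/4, 1/4), each row's expected payoff is low price: 17/2; medium price: 19/4; high price: 2.
Taking the (1/6, 1/2, 1/3)-weighted average: (1/6)·(17/2) + (1/2)·(19/4) + (1/3)·(2) = 107/24.

107/24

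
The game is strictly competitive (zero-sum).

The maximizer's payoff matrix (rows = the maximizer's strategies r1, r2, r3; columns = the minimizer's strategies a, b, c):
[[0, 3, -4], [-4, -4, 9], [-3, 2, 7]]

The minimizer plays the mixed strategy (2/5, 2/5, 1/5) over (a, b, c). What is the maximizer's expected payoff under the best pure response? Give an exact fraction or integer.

1

r1: (0)·(2/5) + (3)·(2/5) + (-4)·(1/5) = 2/5.
r2: (-4)·(2/5) + (-4)·(2/5) + (9)·(1/5) = -7/5.
r3: (-3)·(2/5) + (2)·(2/5) + (7)·(1/5) = 1.
The best pure response is r3 with expected payoff 1.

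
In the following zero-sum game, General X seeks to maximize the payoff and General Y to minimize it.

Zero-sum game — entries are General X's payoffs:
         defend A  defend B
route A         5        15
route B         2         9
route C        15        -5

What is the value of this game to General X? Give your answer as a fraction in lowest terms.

Row route B is strictly dominated by row route A, so General X never plays it.
The remaining 2×2 game on (route A, route C) × (defend A, defend B) has no saddle point. Let General X play route A with probability p; indifference gives 5p + 15(1−p) = 15p − 5(1−p), so p = 2/3.
Similarly General Y's optimal q on defend A is 2/3, and the value is 5·(2/3) + (15)·(1/3) = 25/3.

25/3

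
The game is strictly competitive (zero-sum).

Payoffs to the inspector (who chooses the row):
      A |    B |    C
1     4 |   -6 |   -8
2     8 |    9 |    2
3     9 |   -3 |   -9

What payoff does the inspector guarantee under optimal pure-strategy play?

Row minima: -8, 2, -9 → the inspector's maximin is 2.
Column maxima: 9, 9, 2 → the inspectee's minimax is 2.
They coincide at (2, C), so the value is 2.

2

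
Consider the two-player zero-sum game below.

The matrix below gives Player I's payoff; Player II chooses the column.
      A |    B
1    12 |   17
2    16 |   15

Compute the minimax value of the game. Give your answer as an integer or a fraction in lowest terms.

Row minima are 12 and 15, so Player I's maximin is 15; column maxima are 16 and 17, so Player II's minimax is 16. These differ, so the equilibrium is in mixed strategies.
Let Player I play 1 with probability p. Player II is indifferent when 12p + 16(1−p) = 17p + 15(1−p), giving p = 1/6.
Let Player II play A with probability q. Player I is indifferent when 12q + 17(1−q) = 16q + 15(1−q), giving q = 1/3.
The value is 12·(1/3) + (17)·(2/3) = 46/3.

46/3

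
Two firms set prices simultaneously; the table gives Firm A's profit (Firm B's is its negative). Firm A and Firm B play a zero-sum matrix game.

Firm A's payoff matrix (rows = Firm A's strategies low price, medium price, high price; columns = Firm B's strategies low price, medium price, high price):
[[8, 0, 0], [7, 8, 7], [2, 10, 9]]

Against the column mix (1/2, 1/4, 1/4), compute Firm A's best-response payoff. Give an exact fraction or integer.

low price: (8)·(1/2) + (0)·(1/4) + (0)·(1/4) = 4.
medium price: (7)·(1/2) + (8)·(1/4) + (7)·(1/4) = 29/4.
high price: (2)·(1/2) + (10)·(1/4) + (9)·(1/4) = 23/4.
The best pure response is medium price with expected payoff 29/4.

29/4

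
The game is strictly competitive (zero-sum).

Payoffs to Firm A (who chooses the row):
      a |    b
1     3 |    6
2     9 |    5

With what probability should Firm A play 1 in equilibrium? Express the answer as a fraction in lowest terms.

4/7

Row minima are 3 and 5, so Firm A's maximin is 5; column maxima are 9 and 6, so Firm B's minimax is 6. These differ, so the equilibrium is in mixed strategies.
Let Firm A play 1 with probability p. Firm B is indifferent when 3p + 9(1−p) = 6p + 5(1−p), giving p = 4/7.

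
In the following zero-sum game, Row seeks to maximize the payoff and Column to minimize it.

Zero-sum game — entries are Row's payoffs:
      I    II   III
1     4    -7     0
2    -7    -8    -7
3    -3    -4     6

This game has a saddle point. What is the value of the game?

-4

Row minima: -7, -8, -4 → Row's maximin is -4.
Column maxima: 4, -4, 6 → Column's minimax is -4.
They coincide at (3, II), so the value is -4.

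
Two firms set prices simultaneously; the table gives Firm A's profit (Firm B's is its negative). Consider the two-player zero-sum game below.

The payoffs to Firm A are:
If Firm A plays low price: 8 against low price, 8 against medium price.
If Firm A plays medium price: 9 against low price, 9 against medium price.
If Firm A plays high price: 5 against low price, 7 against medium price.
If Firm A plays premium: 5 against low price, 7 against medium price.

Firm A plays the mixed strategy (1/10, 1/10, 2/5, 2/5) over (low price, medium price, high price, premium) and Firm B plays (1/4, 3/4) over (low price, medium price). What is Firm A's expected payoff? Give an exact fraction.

69/10

Against (1/4, 3/4), each row's expected payoff is low price: 8; medium price: 9; high price: 13/2; premium: 13/2.
Taking the (1/10, 1/10, 2/5, 2/5)-weighted average: (1/10)·(8) + (1/10)·(9) + (2/5)·(13/2) + (2/5)·(13/2) = 69/10.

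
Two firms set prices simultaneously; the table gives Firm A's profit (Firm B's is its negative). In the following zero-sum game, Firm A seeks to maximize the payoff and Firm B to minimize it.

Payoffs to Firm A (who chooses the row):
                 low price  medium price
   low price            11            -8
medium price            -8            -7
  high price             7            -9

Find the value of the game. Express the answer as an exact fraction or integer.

Row high price is strictly dominated by row low price, so Firm A never plays it.
The remaining 2×2 game on (low price, medium price) × (low price, medium price) has no saddle point. Let Firm A play low price with probability p; indifference gives 11p − 8(1−p) = −8p − 7(1−p), so p = 1/20.
Similarly Firm B's optimal q on low price is 1/20, and the value is 11·(1/20) + (-8)·(19/20) = -141/20.

-141/20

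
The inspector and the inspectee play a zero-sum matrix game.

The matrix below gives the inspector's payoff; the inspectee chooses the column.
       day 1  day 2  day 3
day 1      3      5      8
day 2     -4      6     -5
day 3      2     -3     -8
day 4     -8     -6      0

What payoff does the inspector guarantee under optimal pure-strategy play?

3

Row minima: 3, -5, -8, -8 → the inspector's maximin is 3.
Column maxima: 3, 6, 8 → the inspectee's minimax is 3.
They coincide at (day 1, day 1), so the value is 3.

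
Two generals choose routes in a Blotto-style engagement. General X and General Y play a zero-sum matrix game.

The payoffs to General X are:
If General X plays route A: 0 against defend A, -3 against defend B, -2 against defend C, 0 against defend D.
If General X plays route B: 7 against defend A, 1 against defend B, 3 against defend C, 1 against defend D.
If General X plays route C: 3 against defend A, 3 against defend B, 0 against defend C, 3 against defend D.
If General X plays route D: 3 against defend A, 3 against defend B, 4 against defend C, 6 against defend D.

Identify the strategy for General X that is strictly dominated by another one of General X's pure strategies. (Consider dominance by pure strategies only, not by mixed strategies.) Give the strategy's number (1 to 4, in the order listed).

Compare route A with route B: 7 > 0, 1 > -3, 3 > -2, 1 > 0.
So route B strictly dominates route A for General X; route A is strictly dominated.

1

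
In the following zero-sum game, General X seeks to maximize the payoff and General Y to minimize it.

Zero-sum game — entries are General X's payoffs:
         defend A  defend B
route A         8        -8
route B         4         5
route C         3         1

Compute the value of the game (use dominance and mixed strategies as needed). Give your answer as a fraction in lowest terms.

72/17

Row route C is strictly dominated by row route B, so General X never plays it.
The remaining 2×2 game on (route A, route B) × (defend A, defend B) has no saddle point. Let General X play route A with probability p; indifference gives 8p + 4(1−p) = −8p + 5(1−p), so p = 1/17.
Similarly General Y's optimal q on defend A is 13/17, and the value is 8·(13/17) + (-8)·(4/17) = 72/17.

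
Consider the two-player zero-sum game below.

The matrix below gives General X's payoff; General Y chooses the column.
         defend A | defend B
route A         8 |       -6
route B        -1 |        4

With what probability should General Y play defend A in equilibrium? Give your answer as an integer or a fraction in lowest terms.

Row minima are -6 and -1, so General X's maximin is -1; column maxima are 8 and 4, so General Y's minimax is 4. These differ, so the equilibrium is in mixed strategies.
Let General Y play defend A with probability q. General X is indifferent when 8q − 6(1−q) = −q + 4(1−q), giving q = 10/19.

10/19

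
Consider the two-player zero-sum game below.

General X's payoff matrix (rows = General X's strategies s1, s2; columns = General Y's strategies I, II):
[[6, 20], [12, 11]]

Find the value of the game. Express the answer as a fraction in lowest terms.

58/5

Row minima are 6 and 11, so General X's maximin is 11; column maxima are 12 and 20, so General Y's minimax is 12. These differ, so the equilibrium is in mixed strategies.
Let General X play s1 with probability p. General Y is indifferent when 6p + 12(1−p) = 20p + 11(1−p), giving p = 1/15.
Let General Y play I with probability q. General X is indifferent when 6q + 20(1−q) = 12q + 11(1−q), giving q = 3/5.
The value is 6·(3/5) + (20)·(2/5) = 58/5.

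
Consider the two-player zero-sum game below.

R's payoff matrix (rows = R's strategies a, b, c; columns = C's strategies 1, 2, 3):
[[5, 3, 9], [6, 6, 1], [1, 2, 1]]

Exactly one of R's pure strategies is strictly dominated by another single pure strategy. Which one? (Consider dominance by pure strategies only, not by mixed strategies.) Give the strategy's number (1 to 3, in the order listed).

3

Compare c with a: 5 > 1, 3 > 2, 9 > 1.
So a strictly dominates c for R; c is strictly dominated.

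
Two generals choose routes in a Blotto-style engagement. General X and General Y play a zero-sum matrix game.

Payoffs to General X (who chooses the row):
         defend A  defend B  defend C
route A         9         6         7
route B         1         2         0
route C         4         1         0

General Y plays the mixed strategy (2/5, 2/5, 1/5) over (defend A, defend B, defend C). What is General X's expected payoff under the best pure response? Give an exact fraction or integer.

37/5

route A: (9)·(2/5) + (6)·(2/5) + (7)·(1/5) = 37/5.
route B: (1)·(2/5) + (2)·(2/5) + (0)·(1/5) = 6/5.
route C: (4)·(2/5) + (1)·(2/5) + (0)·(1/5) = 2.
The best pure response is route A with expected payoff 37/5.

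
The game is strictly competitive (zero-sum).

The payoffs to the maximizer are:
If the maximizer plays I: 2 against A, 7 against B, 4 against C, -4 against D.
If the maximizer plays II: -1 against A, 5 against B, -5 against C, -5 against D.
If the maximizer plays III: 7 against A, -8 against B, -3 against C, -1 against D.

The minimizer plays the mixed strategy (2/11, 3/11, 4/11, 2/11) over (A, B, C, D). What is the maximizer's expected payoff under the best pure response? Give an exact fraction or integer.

I: (2)·(2/11) + (7)·(3/11) + (4)·(4/11) + (-4)·(2/11) = 3.
II: (-1)·(2/11) + (5)·(3/11) + (-5)·(4/11) + (-5)·(2/11) = -17/11.
III: (7)·(2/11) + (-8)·(3/11) + (-3)·(4/11) + (-1)·(2/11) = -24/11.
The best pure response is I with expected payoff 3.

3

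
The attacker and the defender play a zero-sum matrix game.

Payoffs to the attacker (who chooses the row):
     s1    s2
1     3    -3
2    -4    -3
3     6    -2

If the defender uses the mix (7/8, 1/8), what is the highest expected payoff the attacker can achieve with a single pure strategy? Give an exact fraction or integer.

5

1: (3)·(7/8) + (-3)·(1/8) = 9/4.
2: (-4)·(7/8) + (-3)·(1/8) = -31/8.
3: (6)·(7/8) + (-2)·(1/8) = 5.
The best pure response is 3 with expected payoff 5.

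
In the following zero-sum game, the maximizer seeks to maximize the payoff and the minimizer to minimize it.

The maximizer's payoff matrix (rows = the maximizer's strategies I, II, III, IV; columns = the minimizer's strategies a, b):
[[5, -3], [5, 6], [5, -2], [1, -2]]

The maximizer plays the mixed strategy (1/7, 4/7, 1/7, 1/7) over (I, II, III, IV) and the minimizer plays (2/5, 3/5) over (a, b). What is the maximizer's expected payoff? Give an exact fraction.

Against (2/5, 3/5), each row's expected payoff is I: 1/5; II: 28/5; III: 4/5; IV: -4/5.
Taking the (1/7, 4/7, 1/7, 1/7)-weighted average: (1/7)·(1/5) + (4/7)·(28/5) + (1/7)·(4/5) + (1/7)·(-4/5) = 113/35.

113/35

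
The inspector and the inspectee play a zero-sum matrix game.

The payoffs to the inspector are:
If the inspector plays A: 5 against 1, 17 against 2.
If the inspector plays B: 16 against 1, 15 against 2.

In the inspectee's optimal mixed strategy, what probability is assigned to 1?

2/13

Row minima are 5 and 15, so the inspector's maximin is 15; column maxima are 16 and 17, so the inspectee's minimax is 16. These differ, so the equilibrium is in mixed strategies.
Let the inspectee play 1 with probability q. The inspector is indifferent when 5q + 17(1−q) = 16q + 15(1−q), giving q = 2/13.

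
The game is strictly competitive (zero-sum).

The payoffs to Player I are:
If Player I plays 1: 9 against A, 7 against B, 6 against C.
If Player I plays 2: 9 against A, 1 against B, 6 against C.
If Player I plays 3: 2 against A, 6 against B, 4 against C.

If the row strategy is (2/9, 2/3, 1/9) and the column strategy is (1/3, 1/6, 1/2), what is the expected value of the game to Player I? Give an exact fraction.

55/9

Against (1/3, 1/6, 1/2), each row's expected payoff is 1: 43/6; 2: 37/6; 3: 11/3.
Taking the (2/9, 2/3, 1/9)-weighted average: (2/9)·(43/6) + (2/3)·(37/6) + (1/9)·(11/3) = 55/9.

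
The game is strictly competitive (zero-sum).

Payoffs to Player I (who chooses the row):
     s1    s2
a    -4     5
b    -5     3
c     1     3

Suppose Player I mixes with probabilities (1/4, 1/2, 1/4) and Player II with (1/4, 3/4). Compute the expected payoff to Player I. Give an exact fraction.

29/16

Against (1/4, 3/4), each row's expected payoff is a: 11/4; b: 1; c: 5/2.
Taking the (1/4, 1/2, 1/4)-weighted average: (1/4)·(11/4) + (1/2)·(1) + (1/4)·(5/2) = 29/16.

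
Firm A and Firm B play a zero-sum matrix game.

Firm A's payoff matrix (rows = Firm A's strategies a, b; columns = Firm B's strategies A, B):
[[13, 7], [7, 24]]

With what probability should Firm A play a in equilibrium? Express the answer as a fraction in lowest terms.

17/23

Row minima are 7 and 7, so Firm A's maximin is 7; column maxima are 13 and 24, so Firm B's minimax is 13. These differ, so the equilibrium is in mixed strategies.
Let Firm A play a with probability p. Firm B is indifferent when 13p + 7(1−p) = 7p + 24(1−p), giving p = 17/23.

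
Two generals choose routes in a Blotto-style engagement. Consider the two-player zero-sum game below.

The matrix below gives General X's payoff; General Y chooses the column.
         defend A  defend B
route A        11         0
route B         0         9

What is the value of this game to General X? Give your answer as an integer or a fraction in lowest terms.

99/20

Row minima are 0 and 0, so General X's maximin is 0; column maxima are 11 and 9, so General Y's minimax is 9. These differ, so the equilibrium is in mixed strategies.
Let General X play route A with probability p. General Y is indifferent when 11p = 9(1−p), giving p = 9/20.
Let General Y play defend A with probability q. General X is indifferent when 11q = 9(1−q), giving q = 9/20.
The value is 11·(9/20) + (0)·(11/20) = 99/20.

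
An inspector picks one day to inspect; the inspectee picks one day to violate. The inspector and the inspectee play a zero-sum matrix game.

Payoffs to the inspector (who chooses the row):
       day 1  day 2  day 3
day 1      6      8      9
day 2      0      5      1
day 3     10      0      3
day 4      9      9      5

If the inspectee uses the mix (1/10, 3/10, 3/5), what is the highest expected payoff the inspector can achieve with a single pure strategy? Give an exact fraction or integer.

42/5

day 1: (6)·(1/10) + (8)·(3/10) + (9)·(3/5) = 42/5.
day 2: (0)·(1/10) + (5)·(3/10) + (1)·(3/5) = 21/10.
day 3: (10)·(1/10) + (0)·(3/10) + (3)·(3/5) = 14/5.
day 4: (9)·(1/10) + (9)·(3/10) + (5)·(3/5) = 33/5.
The best pure response is day 1 with expected payoff 42/5.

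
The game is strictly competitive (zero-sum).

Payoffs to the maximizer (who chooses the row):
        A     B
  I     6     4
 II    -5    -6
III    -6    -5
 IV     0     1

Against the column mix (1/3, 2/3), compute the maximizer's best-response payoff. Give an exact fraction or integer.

I: (6)·(1/3) + (4)·(2/3) = 14/3.
II: (-5)·(1/3) + (-6)·(2/3) = -17/3.
III: (-6)·(1/3) + (-5)·(2/3) = -16/3.
IV: (0)·(1/3) + (1)·(2/3) = 2/3.
The best pure response is I with expected payoff 14/3.

14/3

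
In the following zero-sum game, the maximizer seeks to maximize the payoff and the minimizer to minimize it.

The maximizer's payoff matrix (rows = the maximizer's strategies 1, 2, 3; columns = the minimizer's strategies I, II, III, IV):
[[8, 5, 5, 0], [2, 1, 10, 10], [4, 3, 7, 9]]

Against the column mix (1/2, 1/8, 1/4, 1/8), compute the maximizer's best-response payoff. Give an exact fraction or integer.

47/8

1: (8)·(1/2) + (5)·(1/8) + (5)·(1/4) + (0)·(1/8) = 47/8.
2: (2)·(1/2) + (1)·(1/8) + (10)·(1/4) + (10)·(1/8) = 39/8.
3: (4)·(1/2) + (3)·(1/8) + (7)·(1/4) + (9)·(1/8) = 21/4.
The best pure response is 1 with expected payoff 47/8.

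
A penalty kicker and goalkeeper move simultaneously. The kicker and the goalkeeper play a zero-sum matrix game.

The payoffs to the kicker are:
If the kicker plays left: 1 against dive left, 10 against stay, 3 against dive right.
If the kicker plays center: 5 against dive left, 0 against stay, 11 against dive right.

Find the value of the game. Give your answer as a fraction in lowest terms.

25/7

Column dive right is strictly dominated by dive left for the goalkeeper (it gives the kicker more in every row).
The remaining 2×2 game on (left, center) × (dive left, stay) has no saddle point. Let the kicker play left with probability p; indifference gives p + 5(1−p) = 10p, so p = 5/14.
Similarly the goalkeeper's optimal q on dive left is 5/7, and the value is 1·(5/7) + (10)·(2/7) = 25/7.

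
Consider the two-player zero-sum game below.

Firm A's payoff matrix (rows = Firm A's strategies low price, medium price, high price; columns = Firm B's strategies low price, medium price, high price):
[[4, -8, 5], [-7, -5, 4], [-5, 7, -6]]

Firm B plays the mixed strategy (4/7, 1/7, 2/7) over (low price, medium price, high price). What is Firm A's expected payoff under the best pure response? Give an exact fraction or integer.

low price: (4)·(4/7) + (-8)·(1/7) + (5)·(2/7) = 18/7.
medium price: (-7)·(4/7) + (-5)·(1/7) + (4)·(2/7) = -25/7.
high price: (-5)·(4/7) + (7)·(1/7) + (-6)·(2/7) = -25/7.
The best pure response is low price with expected payoff 18/7.

18/7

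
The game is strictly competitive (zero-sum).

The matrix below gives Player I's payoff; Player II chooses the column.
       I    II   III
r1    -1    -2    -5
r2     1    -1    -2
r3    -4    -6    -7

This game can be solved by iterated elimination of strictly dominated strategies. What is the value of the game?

Row r1 is strictly dominated by row r2 (1>-1, -1>-2, -2>-5); eliminate r1.
Column I is strictly dominated by II for Player II (-1<1, -6<-4); eliminate I.
Column II is strictly dominated by III for Player II (-2<-1, -7<-6); eliminate II.
Row r3 is strictly dominated by row r2 (-2>-7); eliminate r3.
Only (r2, III) remains, with payoff -2.

-2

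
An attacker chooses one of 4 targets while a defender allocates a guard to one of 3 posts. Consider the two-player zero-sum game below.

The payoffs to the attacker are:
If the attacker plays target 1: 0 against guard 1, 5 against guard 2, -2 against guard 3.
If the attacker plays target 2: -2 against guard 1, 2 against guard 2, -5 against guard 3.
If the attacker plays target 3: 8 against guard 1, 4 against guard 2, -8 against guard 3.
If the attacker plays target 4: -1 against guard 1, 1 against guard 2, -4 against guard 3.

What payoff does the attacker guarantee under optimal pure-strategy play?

Row minima: -2, -5, -8, -4 → the attacker's maximin is -2.
Column maxima: 8, 5, -2 → the defender's minimax is -2.
They coincide at (target 1, guard 3), so the value is -2.

-2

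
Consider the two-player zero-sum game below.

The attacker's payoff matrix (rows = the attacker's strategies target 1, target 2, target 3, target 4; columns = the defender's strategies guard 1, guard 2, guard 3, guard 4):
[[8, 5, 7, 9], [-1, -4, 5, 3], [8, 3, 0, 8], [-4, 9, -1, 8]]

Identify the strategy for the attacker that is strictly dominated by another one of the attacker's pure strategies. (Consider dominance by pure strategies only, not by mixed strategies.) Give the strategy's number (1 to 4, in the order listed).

Compare target 2 with target 1: 8 > -1, 5 > -4, 7 > 5, 9 > 3.
So target 1 strictly dominates target 2 for the attacker; target 2 is strictly dominated.

2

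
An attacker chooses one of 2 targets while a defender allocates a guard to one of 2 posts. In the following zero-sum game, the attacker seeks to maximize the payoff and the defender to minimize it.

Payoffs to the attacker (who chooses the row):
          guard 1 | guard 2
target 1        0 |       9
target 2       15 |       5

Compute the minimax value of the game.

Row minima are 0 and 5, so the attacker's maximin is 5; column maxima are 15 and 9, so the defender's minimax is 9. These differ, so the equilibrium is in mixed strategies.
Let the attacker play target 1 with probability p. The defender is indifferent when 15(1−p) = 9p + 5(1−p), giving p = 10/19.
Let the defender play guard 1 with probability q. The attacker is indifferent when 9(1−q) = 15q + 5(1−q), giving q = 4/19.
The value is 0·(4/19) + (9)·(15/19) = 135/19.

135/19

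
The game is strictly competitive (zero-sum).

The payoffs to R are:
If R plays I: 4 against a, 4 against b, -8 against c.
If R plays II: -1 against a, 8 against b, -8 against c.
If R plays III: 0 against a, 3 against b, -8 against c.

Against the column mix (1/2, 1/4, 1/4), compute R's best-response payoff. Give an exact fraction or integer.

1

I: (4)·(1/2) + (4)·(1/4) + (-8)·(1/4) = 1.
II: (-1)·(1/2) + (8)·(1/4) + (-8)·(1/4) = -1/2.
III: (0)·(1/2) + (3)·(1/4) + (-8)·(1/4) = -5/4.
The best pure response is I with expected payoff 1.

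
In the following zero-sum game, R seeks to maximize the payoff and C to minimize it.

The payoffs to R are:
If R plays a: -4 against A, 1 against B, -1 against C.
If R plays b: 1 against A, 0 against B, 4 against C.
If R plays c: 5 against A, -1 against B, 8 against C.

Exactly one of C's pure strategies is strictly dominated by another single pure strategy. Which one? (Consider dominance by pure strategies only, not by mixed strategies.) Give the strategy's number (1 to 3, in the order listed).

3

C prefers columns that give R less. Compare C with A: -4 < -1, 1 < 4, 5 < 8.
So A strictly dominates C for C; C is strictly dominated.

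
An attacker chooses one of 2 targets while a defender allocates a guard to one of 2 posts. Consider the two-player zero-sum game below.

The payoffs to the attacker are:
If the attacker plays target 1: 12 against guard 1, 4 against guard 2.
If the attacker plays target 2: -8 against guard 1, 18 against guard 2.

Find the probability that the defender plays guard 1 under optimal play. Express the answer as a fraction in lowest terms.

7/17

Row minima are 4 and -8, so the attacker's maximin is 4; column maxima are 12 and 18, so the defender's minimax is 12. These differ, so the equilibrium is in mixed strategies.
Let the defender play guard 1 with probability q. The attacker is indifferent when 12q + 4(1−q) = −8q + 18(1−q), giving q = 7/17.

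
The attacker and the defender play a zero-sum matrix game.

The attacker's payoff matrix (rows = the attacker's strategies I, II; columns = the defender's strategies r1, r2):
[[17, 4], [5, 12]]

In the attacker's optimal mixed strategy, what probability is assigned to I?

Row minima are 4 and 5, so the attacker's maximin is 5; column maxima are 17 and 12, so the defender's minimax is 12. These differ, so the equilibrium is in mixed strategies.
Let the attacker play I with probability p. The defender is indifferent when 17p + 5(1−p) = 4p + 12(1−p), giving p = 7/20.

7/20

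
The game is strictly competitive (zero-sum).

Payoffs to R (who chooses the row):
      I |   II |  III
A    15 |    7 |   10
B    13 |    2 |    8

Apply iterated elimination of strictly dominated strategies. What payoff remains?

7

Row B is strictly dominated by row A (15>13, 7>2, 10>8); eliminate B.
Column I is strictly dominated by II for C (7<15); eliminate I.
Column III is strictly dominated by II for C (7<10); eliminate III.
Only (A, II) remains, with payoff 7.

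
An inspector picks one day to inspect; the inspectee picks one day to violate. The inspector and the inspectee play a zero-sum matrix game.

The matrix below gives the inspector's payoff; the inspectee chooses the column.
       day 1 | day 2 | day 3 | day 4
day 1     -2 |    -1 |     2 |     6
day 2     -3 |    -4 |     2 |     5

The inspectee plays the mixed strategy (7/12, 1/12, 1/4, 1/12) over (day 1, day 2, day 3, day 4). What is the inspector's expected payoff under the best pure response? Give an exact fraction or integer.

day 1: (-2)·(7/12) + (-1)·(1/12) + (2)·(1/4) + (6)·(1/12) = -1/4.
day 2: (-3)·(7/12) + (-4)·(1/12) + (2)·(1/4) + (5)·(1/12) = -7/6.
The best pure response is day 1 with expected payoff -1/4.

-1/4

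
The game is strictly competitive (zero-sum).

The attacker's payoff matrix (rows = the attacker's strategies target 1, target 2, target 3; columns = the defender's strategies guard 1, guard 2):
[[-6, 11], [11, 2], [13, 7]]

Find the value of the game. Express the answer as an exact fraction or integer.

185/23

Row target 2 is strictly dominated by row target 3, so the attacker never plays it.
The remaining 2×2 game on (target 1, target 3) × (guard 1, guard 2) has no saddle point. Let the attacker play target 1 with probability p; indifference gives −6p + 13(1−p) = 11p + 7(1−p), so p = 6/23.
Similarly the defender's optimal q on guard 1 is 4/23, and the value is -6·(4/23) + (11)·(19/23) = 185/23.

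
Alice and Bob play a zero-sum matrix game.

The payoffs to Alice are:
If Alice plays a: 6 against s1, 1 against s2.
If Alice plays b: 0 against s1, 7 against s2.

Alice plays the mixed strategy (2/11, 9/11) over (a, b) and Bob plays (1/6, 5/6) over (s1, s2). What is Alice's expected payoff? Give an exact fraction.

Against (1/6, 5/6), each row's expected payoff is a: 11/6; b: 35/6.
Taking the (2/11, 9/11)-weighted average: (2/11)·(11/6) + (9/11)·(35/6) = 337/66.

337/66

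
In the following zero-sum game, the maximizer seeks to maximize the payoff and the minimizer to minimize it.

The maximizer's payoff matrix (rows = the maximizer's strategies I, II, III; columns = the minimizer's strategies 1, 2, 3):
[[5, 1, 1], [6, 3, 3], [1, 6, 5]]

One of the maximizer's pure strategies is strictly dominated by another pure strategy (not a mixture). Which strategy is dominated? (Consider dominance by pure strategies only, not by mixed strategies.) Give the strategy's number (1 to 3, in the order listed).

Compare I with II: 6 > 5, 3 > 1, 3 > 1.
So II strictly dominates I for the maximizer; I is strictly dominated.

1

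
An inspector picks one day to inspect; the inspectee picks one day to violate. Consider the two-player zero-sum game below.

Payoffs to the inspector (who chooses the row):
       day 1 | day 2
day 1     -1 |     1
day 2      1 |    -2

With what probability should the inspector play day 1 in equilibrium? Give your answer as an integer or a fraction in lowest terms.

3/5

Row minima are -1 and -2, so the inspector's maximin is -1; column maxima are 1 and 1, so the inspectee's minimax is 1. These differ, so the equilibrium is in mixed strategies.
Let the inspector play day 1 with probability p. The inspectee is indifferent when −p + (1−p) = p − 2(1−p), giving p = 3/5.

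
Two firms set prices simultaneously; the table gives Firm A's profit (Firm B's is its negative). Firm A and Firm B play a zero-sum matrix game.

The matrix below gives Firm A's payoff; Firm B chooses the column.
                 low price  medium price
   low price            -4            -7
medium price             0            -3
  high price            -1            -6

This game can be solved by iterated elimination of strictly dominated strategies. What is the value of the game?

Row low price is strictly dominated by row medium price (0>-4, -3>-7); eliminate low price.
Column low price is strictly dominated by medium price for Firm B (-3<0, -6<-1); eliminate low price.
Row high price is strictly dominated by row medium price (-3>-6); eliminate high price.
Only (medium price, medium price) remains, with payoff -3.

-3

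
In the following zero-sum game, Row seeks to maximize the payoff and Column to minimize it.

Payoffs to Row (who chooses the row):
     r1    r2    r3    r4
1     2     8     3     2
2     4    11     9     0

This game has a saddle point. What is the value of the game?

2

Row minima: 2, 0 → Row's maximin is 2.
Column maxima: 4, 11, 9, 2 → Column's minimax is 2.
They coincide at (1, r4), so the value is 2.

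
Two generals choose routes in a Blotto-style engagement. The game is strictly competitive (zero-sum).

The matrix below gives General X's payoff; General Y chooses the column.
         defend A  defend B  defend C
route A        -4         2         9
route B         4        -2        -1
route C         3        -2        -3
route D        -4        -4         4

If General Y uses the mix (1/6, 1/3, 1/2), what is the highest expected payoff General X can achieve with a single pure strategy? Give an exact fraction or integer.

route A: (-4)·(1/6) + (2)·(1/3) + (9)·(1/2) = 9/2.
route B: (4)·(1/6) + (-2)·(1/3) + (-1)·(1/2) = -1/2.
route C: (3)·(1/6) + (-2)·(1/3) + (-3)·(1/2) = -5/3.
route D: (-4)·(1/6) + (-4)·(1/3) + (4)·(1/2) = 0.
The best pure response is route A with expected payoff 9/2.

9/2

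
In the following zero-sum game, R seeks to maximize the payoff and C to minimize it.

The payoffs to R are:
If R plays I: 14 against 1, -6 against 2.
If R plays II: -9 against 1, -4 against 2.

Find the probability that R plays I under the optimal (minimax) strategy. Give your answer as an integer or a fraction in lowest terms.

1/5

Row minima are -6 and -9, so R's maximin is -6; column maxima are 14 and -4, so C's minimax is -4. These differ, so the equilibrium is in mixed strategies.
Let R play I with probability p. C is indifferent when 14p − 9(1−p) = −6p − 4(1−p), giving p = 1/5.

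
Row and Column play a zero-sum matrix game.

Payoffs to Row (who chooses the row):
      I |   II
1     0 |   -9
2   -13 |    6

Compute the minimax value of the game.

-117/28

Row minima are -9 and -13, so Row's maximin is -9; column maxima are 0 and 6, so Column's minimax is 0. These differ, so the equilibrium is in mixed strategies.
Let Row play 1 with probability p. Column is indifferent when −13(1−p) = −9p + 6(1−p), giving p = 19/28.
Let Column play I with probability q. Row is indifferent when −9(1−q) = −13q + 6(1−q), giving q = 15/28.
The value is 0·(15/28) + (-9)·(13/28) = -117/28.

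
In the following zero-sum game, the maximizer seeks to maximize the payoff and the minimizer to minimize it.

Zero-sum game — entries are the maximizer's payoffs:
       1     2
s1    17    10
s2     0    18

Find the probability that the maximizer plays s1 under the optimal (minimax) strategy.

18/25

Row minima are 10 and 0, so the maximizer's maximin is 10; column maxima are 17 and 18, so the minimizer's minimax is 17. These differ, so the equilibrium is in mixed strategies.
Let the maximizer play s1 with probability p. The minimizer is indifferent when 17p = 10p + 18(1−p), giving p = 18/25.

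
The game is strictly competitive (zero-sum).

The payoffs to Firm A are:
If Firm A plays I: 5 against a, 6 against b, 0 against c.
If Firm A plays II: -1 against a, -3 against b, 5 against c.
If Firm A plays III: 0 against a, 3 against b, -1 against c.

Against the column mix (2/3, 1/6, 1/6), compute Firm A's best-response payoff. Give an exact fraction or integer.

13/3

I: (5)·(2/3) + (6)·(1/6) + (0)·(1/6) = 13/3.
II: (-1)·(2/3) + (-3)·(1/6) + (5)·(1/6) = -1/3.
III: (0)·(2/3) + (3)·(1/6) + (-1)·(1/6) = 1/3.
The best pure response is I with expected payoff 13/3.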